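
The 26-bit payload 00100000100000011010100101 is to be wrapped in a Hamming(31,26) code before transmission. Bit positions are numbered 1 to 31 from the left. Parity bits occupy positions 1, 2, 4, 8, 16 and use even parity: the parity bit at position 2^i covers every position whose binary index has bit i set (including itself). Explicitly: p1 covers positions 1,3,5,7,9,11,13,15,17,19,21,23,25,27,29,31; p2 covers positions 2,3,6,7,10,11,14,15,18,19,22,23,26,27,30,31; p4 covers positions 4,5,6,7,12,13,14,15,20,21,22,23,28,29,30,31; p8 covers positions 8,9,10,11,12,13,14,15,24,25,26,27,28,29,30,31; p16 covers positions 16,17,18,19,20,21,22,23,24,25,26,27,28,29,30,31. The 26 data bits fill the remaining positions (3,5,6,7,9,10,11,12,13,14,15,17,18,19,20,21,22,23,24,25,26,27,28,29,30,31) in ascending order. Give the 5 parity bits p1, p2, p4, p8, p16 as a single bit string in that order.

00010

Place data bits at non-power-of-two positions: b3=0, b5=0, b6=1, b7=0, b9=0, b10=0, b11=0, b12=0, b13=1, b14=0, b15=0, b17=0, b18=0, b19=0, b20=0, b21=1, b22=1, b23=0, b24=1, b25=0, b26=1, b27=0, b28=0, b29=1, b30=0, b31=1.
p1 = XOR of data positions {3,5,7,9,11,13,15,17,19,21,23,25,27,29,31} = 0⊕0⊕0⊕0⊕0⊕1⊕0⊕0⊕0⊕1⊕0⊕0⊕0⊕1⊕1 = 0
p2 = XOR of data positions {3,6,7,10,11,14,15,18,19,22,23,26,27,30,31} = 0⊕1⊕0⊕0⊕0⊕0⊕0⊕0⊕0⊕1⊕0⊕1⊕0⊕0⊕1 = 0
p4 = XOR of data positions {5,6,7,12,13,14,15,20,21,22,23,28,29,30,31} = 0⊕1⊕0⊕0⊕1⊕0⊕0⊕0⊕1⊕1⊕0⊕0⊕1⊕0⊕1 = 0
p8 = XOR of data positions {9,10,11,12,13,14,15,24,25,26,27,28,29,30,31} = 0⊕0⊕0⊕0⊕1⊕0⊕0⊕1⊕0⊕1⊕0⊕0⊕1⊕0⊕1 = 1
p16 = XOR of data positions {17,18,19,20,21,22,23,24,25,26,27,28,29,30,31} = 0⊕0⊕0⊕0⊕1⊕1⊕0⊕1⊕0⊕1⊕0⊕0⊕1⊕0⊕1 = 0
Parity bits p1,p2,p4,p8,p16 = 00010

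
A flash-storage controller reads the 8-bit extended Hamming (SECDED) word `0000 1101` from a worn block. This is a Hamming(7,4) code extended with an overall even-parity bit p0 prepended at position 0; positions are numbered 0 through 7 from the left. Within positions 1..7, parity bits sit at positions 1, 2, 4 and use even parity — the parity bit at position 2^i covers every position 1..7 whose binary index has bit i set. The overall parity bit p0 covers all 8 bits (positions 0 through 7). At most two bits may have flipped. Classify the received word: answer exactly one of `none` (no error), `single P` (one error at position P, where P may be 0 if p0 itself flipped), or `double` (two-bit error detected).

single 6

s1: b1⊕b3⊕b5⊕b7 = 0⊕0⊕1⊕1 = 0
s2: b2⊕b3⊕b6⊕b7 = 0⊕0⊕0⊕1 = 1
s4: b4⊕b5⊕b6⊕b7 = 1⊕1⊕0⊕1 = 1
Syndrome (s4...s1) = 110 → position 6.
Overall parity (XOR of all 8 bits, including p0): 0⊕0⊕0⊕0⊕1⊕1⊕0⊕1 = 1
Overall=1, syndrome position=6 → single-bit error at position 6.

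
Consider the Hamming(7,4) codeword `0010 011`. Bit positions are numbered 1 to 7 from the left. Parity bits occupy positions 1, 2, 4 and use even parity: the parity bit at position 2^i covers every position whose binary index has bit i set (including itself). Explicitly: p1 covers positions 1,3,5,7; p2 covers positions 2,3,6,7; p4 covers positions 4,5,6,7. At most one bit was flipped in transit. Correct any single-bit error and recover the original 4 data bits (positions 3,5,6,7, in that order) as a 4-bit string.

s1: b1⊕b3⊕b5⊕b7 = 0⊕1⊕0⊕1 = 0
s2: b2⊕b3⊕b6⊕b7 = 0⊕1⊕1⊕1 = 1
s4: b4⊕b5⊕b6⊕b7 = 0⊕0⊕1⊕1 = 0
Syndrome (s4...s1) = 010 → position 2.
Flip bit 2: corrected codeword = 0110011
Data bits at positions 3,5,6,7: 1011

1011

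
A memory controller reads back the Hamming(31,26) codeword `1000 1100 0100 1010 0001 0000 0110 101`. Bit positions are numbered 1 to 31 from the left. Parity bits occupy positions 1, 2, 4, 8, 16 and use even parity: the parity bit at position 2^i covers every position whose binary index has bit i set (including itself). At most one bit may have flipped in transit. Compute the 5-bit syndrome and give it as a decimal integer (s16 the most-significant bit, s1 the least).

s1: b1⊕b3⊕b5⊕b7⊕b9⊕b11⊕b13⊕b15⊕b17⊕b19⊕b21⊕b23⊕b25⊕b27⊕b29⊕b31 = 1⊕0⊕1⊕0⊕0⊕0⊕1⊕1⊕0⊕0⊕0⊕0⊕0⊕1⊕1⊕1 = 1
s2: b2⊕b3⊕b6⊕b7⊕b10⊕b11⊕b14⊕b15⊕b18⊕b19⊕b22⊕b23⊕b26⊕b27⊕b30⊕b31 = 0⊕0⊕1⊕0⊕1⊕0⊕0⊕1⊕0⊕0⊕0⊕0⊕1⊕1⊕0⊕1 = 0
s4: b4⊕b5⊕b6⊕b7⊕b12⊕b13⊕b14⊕b15⊕b20⊕b21⊕b22⊕b23⊕b28⊕b29⊕b30⊕b31 = 0⊕1⊕1⊕0⊕0⊕1⊕0⊕1⊕1⊕0⊕0⊕0⊕0⊕1⊕0⊕1 = 1
s8: b8⊕b9⊕b10⊕b11⊕b12⊕b13⊕b14⊕b15⊕b24⊕b25⊕b26⊕b27⊕b28⊕b29⊕b30⊕b31 = 0⊕0⊕1⊕0⊕0⊕1⊕0⊕1⊕0⊕0⊕1⊕1⊕0⊕1⊕0⊕1 = 1
s16: b16⊕b17⊕b18⊕b19⊕b20⊕b21⊕b22⊕b23⊕b24⊕b25⊕b26⊕b27⊕b28⊕b29⊕b30⊕b31 = 0⊕0⊕0⊕0⊕1⊕0⊕0⊕0⊕0⊕0⊕1⊕1⊕0⊕1⊕0⊕1 = 1
Syndrome (s16...s1) = 11101 → position 29.

29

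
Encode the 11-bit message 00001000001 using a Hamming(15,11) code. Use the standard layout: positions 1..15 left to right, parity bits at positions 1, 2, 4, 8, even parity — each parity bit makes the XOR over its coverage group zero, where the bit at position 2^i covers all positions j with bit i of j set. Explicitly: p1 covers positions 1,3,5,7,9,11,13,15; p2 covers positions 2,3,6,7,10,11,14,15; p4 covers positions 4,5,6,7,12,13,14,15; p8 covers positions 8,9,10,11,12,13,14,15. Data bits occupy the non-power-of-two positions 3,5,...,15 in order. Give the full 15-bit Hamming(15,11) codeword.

Place data bits at non-power-of-two positions: b3=0, b5=0, b6=0, b7=0, b9=1, b10=0, b11=0, b12=0, b13=0, b14=0, b15=1.
p1 = XOR of data positions {3,5,7,9,11,13,15} = 0⊕0⊕0⊕1⊕0⊕0⊕1 = 0
p2 = XOR of data positions {3,6,7,10,11,14,15} = 0⊕0⊕0⊕0⊕0⊕0⊕1 = 1
p4 = XOR of data positions {5,6,7,12,13,14,15} = 0⊕0⊕0⊕0⊕0⊕0⊕1 = 1
p8 = XOR of data positions {9,10,11,12,13,14,15} = 1⊕0⊕0⊕0⊕0⊕0⊕1 = 0
Codeword b1..b15 = 010100001000001

010100001000001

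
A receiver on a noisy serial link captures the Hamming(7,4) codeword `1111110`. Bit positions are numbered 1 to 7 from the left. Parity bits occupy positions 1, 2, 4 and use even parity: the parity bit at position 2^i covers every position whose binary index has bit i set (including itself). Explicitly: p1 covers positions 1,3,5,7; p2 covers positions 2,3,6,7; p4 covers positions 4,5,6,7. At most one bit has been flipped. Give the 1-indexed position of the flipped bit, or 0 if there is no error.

7

s1: b1⊕b3⊕b5⊕b7 = 1⊕1⊕1⊕0 = 1
s2: b2⊕b3⊕b6⊕b7 = 1⊕1⊕1⊕0 = 1
s4: b4⊕b5⊕b6⊕b7 = 1⊕1⊕1⊕0 = 1
Syndrome (s4...s1) = 111 → position 7.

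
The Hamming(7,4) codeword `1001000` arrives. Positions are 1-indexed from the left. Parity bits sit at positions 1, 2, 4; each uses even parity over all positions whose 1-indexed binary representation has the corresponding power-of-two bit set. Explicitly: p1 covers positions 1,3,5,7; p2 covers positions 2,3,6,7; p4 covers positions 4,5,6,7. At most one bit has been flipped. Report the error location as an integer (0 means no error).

5

s1: b1⊕b3⊕b5⊕b7 = 1⊕0⊕0⊕0 = 1
s2: b2⊕b3⊕b6⊕b7 = 0⊕0⊕0⊕0 = 0
s4: b4⊕b5⊕b6⊕b7 = 1⊕0⊕0⊕0 = 1
Syndrome (s4...s1) = 101 → position 5.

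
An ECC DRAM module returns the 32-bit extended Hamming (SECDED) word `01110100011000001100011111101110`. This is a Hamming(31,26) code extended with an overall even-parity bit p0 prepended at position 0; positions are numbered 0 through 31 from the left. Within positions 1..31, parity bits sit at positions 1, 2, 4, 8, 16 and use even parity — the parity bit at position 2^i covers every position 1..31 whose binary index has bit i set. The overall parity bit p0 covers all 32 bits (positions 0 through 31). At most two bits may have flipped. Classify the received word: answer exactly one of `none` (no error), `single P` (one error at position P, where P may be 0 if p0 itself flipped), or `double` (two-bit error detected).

single 23

s1: b1⊕b3⊕b5⊕b7⊕b9⊕b11⊕b13⊕b15⊕b17⊕b19⊕b21⊕b23⊕b25⊕b27⊕b29⊕b31 = 1⊕1⊕1⊕0⊕1⊕0⊕0⊕0⊕1⊕0⊕1⊕1⊕1⊕0⊕1⊕0 = 1
s2: b2⊕b3⊕b6⊕b7⊕b10⊕b11⊕b14⊕b15⊕b18⊕b19⊕b22⊕b23⊕b26⊕b27⊕b30⊕b31 = 1⊕1⊕0⊕0⊕1⊕0⊕0⊕0⊕0⊕0⊕1⊕1⊕1⊕0⊕1⊕0 = 1
s4: b4⊕b5⊕b6⊕b7⊕b12⊕b13⊕b14⊕b15⊕b20⊕b21⊕b22⊕b23⊕b28⊕b29⊕b30⊕b31 = 0⊕1⊕0⊕0⊕0⊕0⊕0⊕0⊕0⊕1⊕1⊕1⊕1⊕1⊕1⊕0 = 1
s8: b8⊕b9⊕b10⊕b11⊕b12⊕b13⊕b14⊕b15⊕b24⊕b25⊕b26⊕b27⊕b28⊕b29⊕b30⊕b31 = 0⊕1⊕1⊕0⊕0⊕0⊕0⊕0⊕1⊕1⊕1⊕0⊕1⊕1⊕1⊕0 = 0
s16: b16⊕b17⊕b18⊕b19⊕b20⊕b21⊕b22⊕b23⊕b24⊕b25⊕b26⊕b27⊕b28⊕b29⊕b30⊕b31 = 1⊕1⊕0⊕0⊕0⊕1⊕1⊕1⊕1⊕1⊕1⊕0⊕1⊕1⊕1⊕0 = 1
Syndrome (s16...s1) = 10111 → position 23.
Overall parity (XOR of all 32 bits, including p0): 0⊕1⊕1⊕1⊕0⊕1⊕0⊕0⊕0⊕1⊕1⊕0⊕0⊕0⊕0⊕0⊕1⊕1⊕0⊕0⊕0⊕1⊕1⊕1⊕1⊕1⊕1⊕0⊕1⊕1⊕1⊕0 = 1
Overall=1, syndrome position=23 → single-bit error at position 23.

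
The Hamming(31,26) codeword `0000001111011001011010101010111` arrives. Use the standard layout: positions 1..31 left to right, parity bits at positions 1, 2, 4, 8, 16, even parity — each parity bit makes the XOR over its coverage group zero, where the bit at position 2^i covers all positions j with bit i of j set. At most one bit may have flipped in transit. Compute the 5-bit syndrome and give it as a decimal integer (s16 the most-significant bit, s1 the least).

s1: b1⊕b3⊕b5⊕b7⊕b9⊕b11⊕b13⊕b15⊕b17⊕b19⊕b21⊕b23⊕b25⊕b27⊕b29⊕b31 = 0⊕0⊕0⊕1⊕1⊕0⊕1⊕0⊕0⊕1⊕1⊕1⊕1⊕1⊕1⊕1 = 0
s2: b2⊕b3⊕b6⊕b7⊕b10⊕b11⊕b14⊕b15⊕b18⊕b19⊕b22⊕b23⊕b26⊕b27⊕b30⊕b31 = 0⊕0⊕0⊕1⊕1⊕0⊕0⊕0⊕1⊕1⊕0⊕1⊕0⊕1⊕1⊕1 = 0
s4: b4⊕b5⊕b6⊕b7⊕b12⊕b13⊕b14⊕b15⊕b20⊕b21⊕b22⊕b23⊕b28⊕b29⊕b30⊕b31 = 0⊕0⊕0⊕1⊕1⊕1⊕0⊕0⊕0⊕1⊕0⊕1⊕0⊕1⊕1⊕1 = 0
s8: b8⊕b9⊕b10⊕b11⊕b12⊕b13⊕b14⊕b15⊕b24⊕b25⊕b26⊕b27⊕b28⊕b29⊕b30⊕b31 = 1⊕1⊕1⊕0⊕1⊕1⊕0⊕0⊕0⊕1⊕0⊕1⊕0⊕1⊕1⊕1 = 0
s16: b16⊕b17⊕b18⊕b19⊕b20⊕b21⊕b22⊕b23⊕b24⊕b25⊕b26⊕b27⊕b28⊕b29⊕b30⊕b31 = 1⊕0⊕1⊕1⊕0⊕1⊕0⊕1⊕0⊕1⊕0⊕1⊕0⊕1⊕1⊕1 = 0
Syndrome (s16...s1) = 00000 → position 0 (no error).

0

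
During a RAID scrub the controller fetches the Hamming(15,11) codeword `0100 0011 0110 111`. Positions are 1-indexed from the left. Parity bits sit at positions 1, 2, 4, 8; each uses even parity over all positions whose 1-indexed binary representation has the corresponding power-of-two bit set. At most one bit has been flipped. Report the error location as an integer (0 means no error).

s1: b1⊕b3⊕b5⊕b7⊕b9⊕b11⊕b13⊕b15 = 0⊕0⊕0⊕1⊕0⊕1⊕1⊕1 = 0
s2: b2⊕b3⊕b6⊕b7⊕b10⊕b11⊕b14⊕b15 = 1⊕0⊕0⊕1⊕1⊕1⊕1⊕1 = 0
s4: b4⊕b5⊕b6⊕b7⊕b12⊕b13⊕b14⊕b15 = 0⊕0⊕0⊕1⊕0⊕1⊕1⊕1 = 0
s8: b8⊕b9⊕b10⊕b11⊕b12⊕b13⊕b14⊕b15 = 1⊕0⊕1⊕1⊕0⊕1⊕1⊕1 = 0
Syndrome (s8...s1) = 0000 → position 0 (no error).

0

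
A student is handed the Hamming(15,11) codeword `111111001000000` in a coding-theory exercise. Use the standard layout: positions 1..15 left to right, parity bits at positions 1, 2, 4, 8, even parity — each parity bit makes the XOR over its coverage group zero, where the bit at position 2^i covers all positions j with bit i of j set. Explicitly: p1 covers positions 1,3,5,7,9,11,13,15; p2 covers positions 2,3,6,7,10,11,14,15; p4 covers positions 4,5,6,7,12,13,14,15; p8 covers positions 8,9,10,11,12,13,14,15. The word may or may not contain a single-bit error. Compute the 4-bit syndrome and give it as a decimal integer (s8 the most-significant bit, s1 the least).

14

s1: b1⊕b3⊕b5⊕b7⊕b9⊕b11⊕b13⊕b15 = 1⊕1⊕1⊕0⊕1⊕0⊕0⊕0 = 0
s2: b2⊕b3⊕b6⊕b7⊕b10⊕b11⊕b14⊕b15 = 1⊕1⊕1⊕0⊕0⊕0⊕0⊕0 = 1
s4: b4⊕b5⊕b6⊕b7⊕b12⊕b13⊕b14⊕b15 = 1⊕1⊕1⊕0⊕0⊕0⊕0⊕0 = 1
s8: b8⊕b9⊕b10⊕b11⊕b12⊕b13⊕b14⊕b15 = 0⊕1⊕0⊕0⊕0⊕0⊕0⊕0 = 1
Syndrome (s8...s1) = 1110 → position 14.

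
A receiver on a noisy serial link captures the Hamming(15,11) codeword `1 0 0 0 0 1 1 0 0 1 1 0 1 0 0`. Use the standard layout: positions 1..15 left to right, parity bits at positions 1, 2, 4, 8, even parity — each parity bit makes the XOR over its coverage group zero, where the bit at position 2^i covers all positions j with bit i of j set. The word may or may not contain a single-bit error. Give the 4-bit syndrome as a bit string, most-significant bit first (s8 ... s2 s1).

s1: b1⊕b3⊕b5⊕b7⊕b9⊕b11⊕b13⊕b15 = 1⊕0⊕0⊕1⊕0⊕1⊕1⊕0 = 0
s2: b2⊕b3⊕b6⊕b7⊕b10⊕b11⊕b14⊕b15 = 0⊕0⊕1⊕1⊕1⊕1⊕0⊕0 = 0
s4: b4⊕b5⊕b6⊕b7⊕b12⊕b13⊕b14⊕b15 = 0⊕0⊕1⊕1⊕0⊕1⊕0⊕0 = 1
s8: b8⊕b9⊕b10⊕b11⊕b12⊕b13⊕b14⊕b15 = 0⊕0⊕1⊕1⊕0⊕1⊕0⊕0 = 1
Syndrome (s8...s1) = 1100 → position 12.

1100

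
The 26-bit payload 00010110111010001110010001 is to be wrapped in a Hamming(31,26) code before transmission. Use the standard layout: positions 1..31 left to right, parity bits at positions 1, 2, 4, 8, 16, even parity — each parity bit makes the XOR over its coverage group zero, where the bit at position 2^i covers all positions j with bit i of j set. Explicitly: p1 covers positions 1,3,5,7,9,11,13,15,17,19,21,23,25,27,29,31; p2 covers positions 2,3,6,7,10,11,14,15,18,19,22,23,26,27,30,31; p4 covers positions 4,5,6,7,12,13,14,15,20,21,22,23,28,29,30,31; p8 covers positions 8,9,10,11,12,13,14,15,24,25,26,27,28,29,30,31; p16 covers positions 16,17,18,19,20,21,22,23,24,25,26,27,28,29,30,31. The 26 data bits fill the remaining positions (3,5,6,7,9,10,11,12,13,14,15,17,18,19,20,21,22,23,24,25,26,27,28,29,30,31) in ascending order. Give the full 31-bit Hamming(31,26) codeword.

Place data bits at non-power-of-two positions: b3=0, b5=0, b6=0, b7=1, b9=0, b10=1, b11=1, b12=0, b13=1, b14=1, b15=1, b17=0, b18=1, b19=0, b20=0, b21=0, b22=1, b23=1, b24=1, b25=0, b26=0, b27=1, b28=0, b29=0, b30=0, b31=1.
p1 = XOR of data positions {3,5,7,9,11,13,15,17,19,21,23,25,27,29,31} = 0⊕0⊕1⊕0⊕1⊕1⊕1⊕0⊕0⊕0⊕1⊕0⊕1⊕0⊕1 = 1
p2 = XOR of data positions {3,6,7,10,11,14,15,18,19,22,23,26,27,30,31} = 0⊕0⊕1⊕1⊕1⊕1⊕1⊕1⊕0⊕1⊕1⊕0⊕1⊕0⊕1 = 0
p4 = XOR of data positions {5,6,7,12,13,14,15,20,21,22,23,28,29,30,31} = 0⊕0⊕1⊕0⊕1⊕1⊕1⊕0⊕0⊕1⊕1⊕0⊕0⊕0⊕1 = 1
p8 = XOR of data positions {9,10,11,12,13,14,15,24,25,26,27,28,29,30,31} = 0⊕1⊕1⊕0⊕1⊕1⊕1⊕1⊕0⊕0⊕1⊕0⊕0⊕0⊕1 = 0
p16 = XOR of data positions {17,18,19,20,21,22,23,24,25,26,27,28,29,30,31} = 0⊕1⊕0⊕0⊕0⊕1⊕1⊕1⊕0⊕0⊕1⊕0⊕0⊕0⊕1 = 0
Codeword b1..b31 = 1001001001101110010001110010001

1001001001101110010001110010001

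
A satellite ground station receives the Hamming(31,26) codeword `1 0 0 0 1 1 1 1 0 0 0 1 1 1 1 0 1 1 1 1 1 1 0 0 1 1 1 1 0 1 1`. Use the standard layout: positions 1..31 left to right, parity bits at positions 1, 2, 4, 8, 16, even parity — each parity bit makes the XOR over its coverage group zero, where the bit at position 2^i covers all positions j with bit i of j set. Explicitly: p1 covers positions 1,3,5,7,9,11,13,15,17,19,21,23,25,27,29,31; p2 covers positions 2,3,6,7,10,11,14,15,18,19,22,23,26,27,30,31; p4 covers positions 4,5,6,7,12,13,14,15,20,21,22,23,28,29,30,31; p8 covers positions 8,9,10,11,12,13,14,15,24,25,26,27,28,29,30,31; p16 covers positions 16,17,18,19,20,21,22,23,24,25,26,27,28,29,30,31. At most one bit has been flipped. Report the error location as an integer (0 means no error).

15

s1: b1⊕b3⊕b5⊕b7⊕b9⊕b11⊕b13⊕b15⊕b17⊕b19⊕b21⊕b23⊕b25⊕b27⊕b29⊕b31 = 1⊕0⊕1⊕1⊕0⊕0⊕1⊕1⊕1⊕1⊕1⊕0⊕1⊕1⊕0⊕1 = 1
s2: b2⊕b3⊕b6⊕b7⊕b10⊕b11⊕b14⊕b15⊕b18⊕b19⊕b22⊕b23⊕b26⊕b27⊕b30⊕b31 = 0⊕0⊕1⊕1⊕0⊕0⊕1⊕1⊕1⊕1⊕1⊕0⊕1⊕1⊕1⊕1 = 1
s4: b4⊕b5⊕b6⊕b7⊕b12⊕b13⊕b14⊕b15⊕b20⊕b21⊕b22⊕b23⊕b28⊕b29⊕b30⊕b31 = 0⊕1⊕1⊕1⊕1⊕1⊕1⊕1⊕1⊕1⊕1⊕0⊕1⊕0⊕1⊕1 = 1
s8: b8⊕b9⊕b10⊕b11⊕b12⊕b13⊕b14⊕b15⊕b24⊕b25⊕b26⊕b27⊕b28⊕b29⊕b30⊕b31 = 1⊕0⊕0⊕0⊕1⊕1⊕1⊕1⊕0⊕1⊕1⊕1⊕1⊕0⊕1⊕1 = 1
s16: b16⊕b17⊕b18⊕b19⊕b20⊕b21⊕b22⊕b23⊕b24⊕b25⊕b26⊕b27⊕b28⊕b29⊕b30⊕b31 = 0⊕1⊕1⊕1⊕1⊕1⊕1⊕0⊕0⊕1⊕1⊕1⊕1⊕0⊕1⊕1 = 0
Syndrome (s16...s1) = 01111 → position 15.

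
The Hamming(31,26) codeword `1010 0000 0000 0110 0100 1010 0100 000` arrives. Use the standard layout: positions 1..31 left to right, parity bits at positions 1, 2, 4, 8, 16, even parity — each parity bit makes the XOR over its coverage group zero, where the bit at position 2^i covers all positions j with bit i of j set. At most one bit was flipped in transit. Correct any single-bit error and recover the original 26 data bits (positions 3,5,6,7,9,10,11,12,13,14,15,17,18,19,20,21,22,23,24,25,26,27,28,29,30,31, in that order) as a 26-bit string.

s1: b1⊕b3⊕b5⊕b7⊕b9⊕b11⊕b13⊕b15⊕b17⊕b19⊕b21⊕b23⊕b25⊕b27⊕b29⊕b31 = 1⊕1⊕0⊕0⊕0⊕0⊕0⊕1⊕0⊕0⊕1⊕1⊕0⊕0⊕0⊕0 = 1
s2: b2⊕b3⊕b6⊕b7⊕b10⊕b11⊕b14⊕b15⊕b18⊕b19⊕b22⊕b23⊕b26⊕b27⊕b30⊕b31 = 0⊕1⊕0⊕0⊕0⊕0⊕1⊕1⊕1⊕0⊕0⊕1⊕1⊕0⊕0⊕0 = 0
s4: b4⊕b5⊕b6⊕b7⊕b12⊕b13⊕b14⊕b15⊕b20⊕b21⊕b22⊕b23⊕b28⊕b29⊕b30⊕b31 = 0⊕0⊕0⊕0⊕0⊕0⊕1⊕1⊕0⊕1⊕0⊕1⊕0⊕0⊕0⊕0 = 0
s8: b8⊕b9⊕b10⊕b11⊕b12⊕b13⊕b14⊕b15⊕b24⊕b25⊕b26⊕b27⊕b28⊕b29⊕b30⊕b31 = 0⊕0⊕0⊕0⊕0⊕0⊕1⊕1⊕0⊕0⊕1⊕0⊕0⊕0⊕0⊕0 = 1
s16: b16⊕b17⊕b18⊕b19⊕b20⊕b21⊕b22⊕b23⊕b24⊕b25⊕b26⊕b27⊕b28⊕b29⊕b30⊕b31 = 0⊕0⊕1⊕0⊕0⊕1⊕0⊕1⊕0⊕0⊕1⊕0⊕0⊕0⊕0⊕0 = 0
Syndrome (s16...s1) = 01001 → position 9.
Flip bit 9: corrected codeword = 1010000010000110010010100100000
Data bits at positions 3,5,6,7,9,10,11,12,13,14,15,17,18,19,20,21,22,23,24,25,26,27,28,29,30,31: 10001000011010010100100000

10001000011010010100100000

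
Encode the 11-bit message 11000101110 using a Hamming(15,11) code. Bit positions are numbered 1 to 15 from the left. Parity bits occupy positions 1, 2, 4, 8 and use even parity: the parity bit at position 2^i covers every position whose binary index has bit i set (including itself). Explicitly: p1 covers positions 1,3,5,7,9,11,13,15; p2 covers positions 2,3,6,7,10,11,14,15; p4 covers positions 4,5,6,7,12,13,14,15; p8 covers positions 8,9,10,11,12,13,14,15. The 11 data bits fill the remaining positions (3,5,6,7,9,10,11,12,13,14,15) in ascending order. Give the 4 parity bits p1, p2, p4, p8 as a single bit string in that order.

1100

Place data bits at non-power-of-two positions: b3=1, b5=1, b6=0, b7=0, b9=0, b10=1, b11=0, b12=1, b13=1, b14=1, b15=0.
p1 = XOR of data positions {3,5,7,9,11,13,15} = 1⊕1⊕0⊕0⊕0⊕1⊕0 = 1
p2 = XOR of data positions {3,6,7,10,11,14,15} = 1⊕0⊕0⊕1⊕0⊕1⊕0 = 1
p4 = XOR of data positions {5,6,7,12,13,14,15} = 1⊕0⊕0⊕1⊕1⊕1⊕0 = 0
p8 = XOR of data positions {9,10,11,12,13,14,15} = 0⊕1⊕0⊕1⊕1⊕1⊕0 = 0
Parity bits p1,p2,p4,p8 = 1100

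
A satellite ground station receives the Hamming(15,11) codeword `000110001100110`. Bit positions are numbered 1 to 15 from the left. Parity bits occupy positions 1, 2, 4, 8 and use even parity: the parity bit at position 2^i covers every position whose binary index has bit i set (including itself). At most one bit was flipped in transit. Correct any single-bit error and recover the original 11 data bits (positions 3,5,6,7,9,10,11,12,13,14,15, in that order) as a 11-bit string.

01001100110

s1: b1⊕b3⊕b5⊕b7⊕b9⊕b11⊕b13⊕b15 = 0⊕0⊕1⊕0⊕1⊕0⊕1⊕0 = 1
s2: b2⊕b3⊕b6⊕b7⊕b10⊕b11⊕b14⊕b15 = 0⊕0⊕0⊕0⊕1⊕0⊕1⊕0 = 0
s4: b4⊕b5⊕b6⊕b7⊕b12⊕b13⊕b14⊕b15 = 1⊕1⊕0⊕0⊕0⊕1⊕1⊕0 = 0
s8: b8⊕b9⊕b10⊕b11⊕b12⊕b13⊕b14⊕b15 = 0⊕1⊕1⊕0⊕0⊕1⊕1⊕0 = 0
Syndrome (s8...s1) = 0001 → position 1.
Flip bit 1: corrected codeword = 100110001100110
Data bits at positions 3,5,6,7,9,10,11,12,13,14,15: 01001100110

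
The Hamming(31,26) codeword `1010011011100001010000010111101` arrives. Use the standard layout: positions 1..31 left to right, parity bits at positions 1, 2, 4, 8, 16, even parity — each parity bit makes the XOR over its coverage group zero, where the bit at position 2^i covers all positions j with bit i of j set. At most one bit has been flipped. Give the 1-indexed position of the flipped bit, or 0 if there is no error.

s1: b1⊕b3⊕b5⊕b7⊕b9⊕b11⊕b13⊕b15⊕b17⊕b19⊕b21⊕b23⊕b25⊕b27⊕b29⊕b31 = 1⊕1⊕0⊕1⊕1⊕1⊕0⊕0⊕0⊕0⊕0⊕0⊕0⊕1⊕1⊕1 = 0
s2: b2⊕b3⊕b6⊕b7⊕b10⊕b11⊕b14⊕b15⊕b18⊕b19⊕b22⊕b23⊕b26⊕b27⊕b30⊕b31 = 0⊕1⊕1⊕1⊕1⊕1⊕0⊕0⊕1⊕0⊕0⊕0⊕1⊕1⊕0⊕1 = 1
s4: b4⊕b5⊕b6⊕b7⊕b12⊕b13⊕b14⊕b15⊕b20⊕b21⊕b22⊕b23⊕b28⊕b29⊕b30⊕b31 = 0⊕0⊕1⊕1⊕0⊕0⊕0⊕0⊕0⊕0⊕0⊕0⊕1⊕1⊕0⊕1 = 1
s8: b8⊕b9⊕b10⊕b11⊕b12⊕b13⊕b14⊕b15⊕b24⊕b25⊕b26⊕b27⊕b28⊕b29⊕b30⊕b31 = 0⊕1⊕1⊕1⊕0⊕0⊕0⊕0⊕1⊕0⊕1⊕1⊕1⊕1⊕0⊕1 = 1
s16: b16⊕b17⊕b18⊕b19⊕b20⊕b21⊕b22⊕b23⊕b24⊕b25⊕b26⊕b27⊕b28⊕b29⊕b30⊕b31 = 1⊕0⊕1⊕0⊕0⊕0⊕0⊕0⊕1⊕0⊕1⊕1⊕1⊕1⊕0⊕1 = 0
Syndrome (s16...s1) = 01110 → position 14.

14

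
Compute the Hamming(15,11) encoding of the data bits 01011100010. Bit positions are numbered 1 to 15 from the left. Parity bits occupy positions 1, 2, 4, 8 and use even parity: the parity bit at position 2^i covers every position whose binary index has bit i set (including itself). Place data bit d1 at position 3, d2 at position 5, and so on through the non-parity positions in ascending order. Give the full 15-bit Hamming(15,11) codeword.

110110111100010

Place data bits at non-power-of-two positions: b3=0, b5=1, b6=0, b7=1, b9=1, b10=1, b11=0, b12=0, b13=0, b14=1, b15=0.
p1 = XOR of data positions {3,5,7,9,11,13,15} = 0⊕1⊕1⊕1⊕0⊕0⊕0 = 1
p2 = XOR of data positions {3,6,7,10,11,14,15} = 0⊕0⊕1⊕1⊕0⊕1⊕0 = 1
p4 = XOR of data positions {5,6,7,12,13,14,15} = 1⊕0⊕1⊕0⊕0⊕1⊕0 = 1
p8 = XOR of data positions {9,10,11,12,13,14,15} = 1⊕1⊕0⊕0⊕0⊕1⊕0 = 1
Codeword b1..b15 = 110110111100010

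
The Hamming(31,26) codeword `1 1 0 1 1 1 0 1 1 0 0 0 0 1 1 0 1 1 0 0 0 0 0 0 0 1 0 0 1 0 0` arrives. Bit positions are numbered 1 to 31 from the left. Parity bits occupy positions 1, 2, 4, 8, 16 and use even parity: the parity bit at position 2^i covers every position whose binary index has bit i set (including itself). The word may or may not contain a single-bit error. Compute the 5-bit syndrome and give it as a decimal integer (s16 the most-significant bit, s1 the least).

0

s1: b1⊕b3⊕b5⊕b7⊕b9⊕b11⊕b13⊕b15⊕b17⊕b19⊕b21⊕b23⊕b25⊕b27⊕b29⊕b31 = 1⊕0⊕1⊕0⊕1⊕0⊕0⊕1⊕1⊕0⊕0⊕0⊕0⊕0⊕1⊕0 = 0
s2: b2⊕b3⊕b6⊕b7⊕b10⊕b11⊕b14⊕b15⊕b18⊕b19⊕b22⊕b23⊕b26⊕b27⊕b30⊕b31 = 1⊕0⊕1⊕0⊕0⊕0⊕1⊕1⊕1⊕0⊕0⊕0⊕1⊕0⊕0⊕0 = 0
s4: b4⊕b5⊕b6⊕b7⊕b12⊕b13⊕b14⊕b15⊕b20⊕b21⊕b22⊕b23⊕b28⊕b29⊕b30⊕b31 = 1⊕1⊕1⊕0⊕0⊕0⊕1⊕1⊕0⊕0⊕0⊕0⊕0⊕1⊕0⊕0 = 0
s8: b8⊕b9⊕b10⊕b11⊕b12⊕b13⊕b14⊕b15⊕b24⊕b25⊕b26⊕b27⊕b28⊕b29⊕b30⊕b31 = 1⊕1⊕0⊕0⊕0⊕0⊕1⊕1⊕0⊕0⊕1⊕0⊕0⊕1⊕0⊕0 = 0
s16: b16⊕b17⊕b18⊕b19⊕b20⊕b21⊕b22⊕b23⊕b24⊕b25⊕b26⊕b27⊕b28⊕b29⊕b30⊕b31 = 0⊕1⊕1⊕0⊕0⊕0⊕0⊕0⊕0⊕0⊕1⊕0⊕0⊕1⊕0⊕0 = 0
Syndrome (s16...s1) = 00000 → position 0 (no error).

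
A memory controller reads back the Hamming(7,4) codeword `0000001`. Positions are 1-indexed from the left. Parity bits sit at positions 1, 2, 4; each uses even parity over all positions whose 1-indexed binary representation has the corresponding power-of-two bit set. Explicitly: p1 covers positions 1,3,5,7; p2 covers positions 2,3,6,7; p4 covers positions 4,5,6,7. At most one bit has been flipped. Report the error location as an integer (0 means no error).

s1: b1⊕b3⊕b5⊕b7 = 0⊕0⊕0⊕1 = 1
s2: b2⊕b3⊕b6⊕b7 = 0⊕0⊕0⊕1 = 1
s4: b4⊕b5⊕b6⊕b7 = 0⊕0⊕0⊕1 = 1
Syndrome (s4...s1) = 111 → position 7.

7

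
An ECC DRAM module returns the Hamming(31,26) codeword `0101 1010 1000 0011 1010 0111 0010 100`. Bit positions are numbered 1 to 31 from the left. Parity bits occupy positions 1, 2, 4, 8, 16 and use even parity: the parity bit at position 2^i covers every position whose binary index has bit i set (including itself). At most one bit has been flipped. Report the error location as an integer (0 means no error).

s1: b1⊕b3⊕b5⊕b7⊕b9⊕b11⊕b13⊕b15⊕b17⊕b19⊕b21⊕b23⊕b25⊕b27⊕b29⊕b31 = 0⊕0⊕1⊕1⊕1⊕0⊕0⊕1⊕1⊕1⊕0⊕1⊕0⊕1⊕1⊕0 = 1
s2: b2⊕b3⊕b6⊕b7⊕b10⊕b11⊕b14⊕b15⊕b18⊕b19⊕b22⊕b23⊕b26⊕b27⊕b30⊕b31 = 1⊕0⊕0⊕1⊕0⊕0⊕0⊕1⊕0⊕1⊕1⊕1⊕0⊕1⊕0⊕0 = 1
s4: b4⊕b5⊕b6⊕b7⊕b12⊕b13⊕b14⊕b15⊕b20⊕b21⊕b22⊕b23⊕b28⊕b29⊕b30⊕b31 = 1⊕1⊕0⊕1⊕0⊕0⊕0⊕1⊕0⊕0⊕1⊕1⊕0⊕1⊕0⊕0 = 1
s8: b8⊕b9⊕b10⊕b11⊕b12⊕b13⊕b14⊕b15⊕b24⊕b25⊕b26⊕b27⊕b28⊕b29⊕b30⊕b31 = 0⊕1⊕0⊕0⊕0⊕0⊕0⊕1⊕1⊕0⊕0⊕1⊕0⊕1⊕0⊕0 = 1
s16: b16⊕b17⊕b18⊕b19⊕b20⊕b21⊕b22⊕b23⊕b24⊕b25⊕b26⊕b27⊕b28⊕b29⊕b30⊕b31 = 1⊕1⊕0⊕1⊕0⊕0⊕1⊕1⊕1⊕0⊕0⊕1⊕0⊕1⊕0⊕0 = 0
Syndrome (s16...s1) = 01111 → position 15.

15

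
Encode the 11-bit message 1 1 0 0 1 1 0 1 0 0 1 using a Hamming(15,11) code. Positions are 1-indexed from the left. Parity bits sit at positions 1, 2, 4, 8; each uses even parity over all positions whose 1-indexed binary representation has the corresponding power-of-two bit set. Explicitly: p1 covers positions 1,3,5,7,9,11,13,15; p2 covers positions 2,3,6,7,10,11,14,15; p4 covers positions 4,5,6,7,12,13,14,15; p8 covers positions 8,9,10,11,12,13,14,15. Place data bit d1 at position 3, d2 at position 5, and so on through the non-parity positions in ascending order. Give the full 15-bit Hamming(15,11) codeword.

Place data bits at non-power-of-two positions: b3=1, b5=1, b6=0, b7=0, b9=1, b10=1, b11=0, b12=1, b13=0, b14=0, b15=1.
p1 = XOR of data positions {3,5,7,9,11,13,15} = 1⊕1⊕0⊕1⊕0⊕0⊕1 = 0
p2 = XOR of data positions {3,6,7,10,11,14,15} = 1⊕0⊕0⊕1⊕0⊕0⊕1 = 1
p4 = XOR of data positions {5,6,7,12,13,14,15} = 1⊕0⊕0⊕1⊕0⊕0⊕1 = 1
p8 = XOR of data positions {9,10,11,12,13,14,15} = 1⊕1⊕0⊕1⊕0⊕0⊕1 = 0
Codeword b1..b15 = 011110001101001

011110001101001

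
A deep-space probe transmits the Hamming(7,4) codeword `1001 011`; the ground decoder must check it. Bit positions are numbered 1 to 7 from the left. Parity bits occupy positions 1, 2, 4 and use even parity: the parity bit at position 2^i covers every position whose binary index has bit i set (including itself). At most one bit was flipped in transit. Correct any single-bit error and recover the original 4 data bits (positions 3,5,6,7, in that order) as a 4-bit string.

s1: b1⊕b3⊕b5⊕b7 = 1⊕0⊕0⊕1 = 0
s2: b2⊕b3⊕b6⊕b7 = 0⊕0⊕1⊕1 = 0
s4: b4⊕b5⊕b6⊕b7 = 1⊕0⊕1⊕1 = 1
Syndrome (s4...s1) = 100 → position 4.
Flip bit 4: corrected codeword = 1000011
Data bits at positions 3,5,6,7: 0011

0011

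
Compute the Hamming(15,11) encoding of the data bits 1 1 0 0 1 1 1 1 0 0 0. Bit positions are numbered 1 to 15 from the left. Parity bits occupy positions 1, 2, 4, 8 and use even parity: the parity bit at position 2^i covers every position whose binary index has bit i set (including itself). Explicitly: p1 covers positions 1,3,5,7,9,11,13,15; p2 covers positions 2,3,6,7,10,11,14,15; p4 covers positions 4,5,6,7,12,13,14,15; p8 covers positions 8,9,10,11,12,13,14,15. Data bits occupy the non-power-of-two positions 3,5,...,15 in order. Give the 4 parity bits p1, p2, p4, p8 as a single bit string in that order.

0100

Place data bits at non-power-of-two positions: b3=1, b5=1, b6=0, b7=0, b9=1, b10=1, b11=1, b12=1, b13=0, b14=0, b15=0.
p1 = XOR of data positions {3,5,7,9,11,13,15} = 1⊕1⊕0⊕1⊕1⊕0⊕0 = 0
p2 = XOR of data positions {3,6,7,10,11,14,15} = 1⊕0⊕0⊕1⊕1⊕0⊕0 = 1
p4 = XOR of data positions {5,6,7,12,13,14,15} = 1⊕0⊕0⊕1⊕0⊕0⊕0 = 0
p8 = XOR of data positions {9,10,11,12,13,14,15} = 1⊕1⊕1⊕1⊕0⊕0⊕0 = 0
Parity bits p1,p2,p4,p8 = 0100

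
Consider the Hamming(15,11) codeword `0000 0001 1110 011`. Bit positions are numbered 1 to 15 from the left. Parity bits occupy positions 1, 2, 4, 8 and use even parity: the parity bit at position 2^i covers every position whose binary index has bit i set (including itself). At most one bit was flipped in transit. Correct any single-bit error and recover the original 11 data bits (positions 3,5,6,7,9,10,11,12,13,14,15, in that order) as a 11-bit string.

00001110011

s1: b1⊕b3⊕b5⊕b7⊕b9⊕b11⊕b13⊕b15 = 0⊕0⊕0⊕0⊕1⊕1⊕0⊕1 = 1
s2: b2⊕b3⊕b6⊕b7⊕b10⊕b11⊕b14⊕b15 = 0⊕0⊕0⊕0⊕1⊕1⊕1⊕1 = 0
s4: b4⊕b5⊕b6⊕b7⊕b12⊕b13⊕b14⊕b15 = 0⊕0⊕0⊕0⊕0⊕0⊕1⊕1 = 0
s8: b8⊕b9⊕b10⊕b11⊕b12⊕b13⊕b14⊕b15 = 1⊕1⊕1⊕1⊕0⊕0⊕1⊕1 = 0
Syndrome (s8...s1) = 0001 → position 1.
Flip bit 1: corrected codeword = 100000011110011
Data bits at positions 3,5,6,7,9,10,11,12,13,14,15: 00001110011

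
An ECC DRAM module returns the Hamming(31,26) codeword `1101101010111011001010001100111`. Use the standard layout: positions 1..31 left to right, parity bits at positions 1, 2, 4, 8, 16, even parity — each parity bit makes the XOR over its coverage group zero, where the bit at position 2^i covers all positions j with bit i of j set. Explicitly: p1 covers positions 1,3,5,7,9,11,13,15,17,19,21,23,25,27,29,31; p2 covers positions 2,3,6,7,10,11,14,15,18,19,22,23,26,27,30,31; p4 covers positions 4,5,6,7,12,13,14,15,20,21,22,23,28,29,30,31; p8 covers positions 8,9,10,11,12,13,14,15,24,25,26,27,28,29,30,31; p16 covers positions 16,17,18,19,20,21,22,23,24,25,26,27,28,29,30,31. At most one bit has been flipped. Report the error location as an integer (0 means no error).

s1: b1⊕b3⊕b5⊕b7⊕b9⊕b11⊕b13⊕b15⊕b17⊕b19⊕b21⊕b23⊕b25⊕b27⊕b29⊕b31 = 1⊕0⊕1⊕1⊕1⊕1⊕1⊕1⊕0⊕1⊕1⊕0⊕1⊕0⊕1⊕1 = 0
s2: b2⊕b3⊕b6⊕b7⊕b10⊕b11⊕b14⊕b15⊕b18⊕b19⊕b22⊕b23⊕b26⊕b27⊕b30⊕b31 = 1⊕0⊕0⊕1⊕0⊕1⊕0⊕1⊕0⊕1⊕0⊕0⊕1⊕0⊕1⊕1 = 0
s4: b4⊕b5⊕b6⊕b7⊕b12⊕b13⊕b14⊕b15⊕b20⊕b21⊕b22⊕b23⊕b28⊕b29⊕b30⊕b31 = 1⊕1⊕0⊕1⊕1⊕1⊕0⊕1⊕0⊕1⊕0⊕0⊕0⊕1⊕1⊕1 = 0
s8: b8⊕b9⊕b10⊕b11⊕b12⊕b13⊕b14⊕b15⊕b24⊕b25⊕b26⊕b27⊕b28⊕b29⊕b30⊕b31 = 0⊕1⊕0⊕1⊕1⊕1⊕0⊕1⊕0⊕1⊕1⊕0⊕0⊕1⊕1⊕1 = 0
s16: b16⊕b17⊕b18⊕b19⊕b20⊕b21⊕b22⊕b23⊕b24⊕b25⊕b26⊕b27⊕b28⊕b29⊕b30⊕b31 = 1⊕0⊕0⊕1⊕0⊕1⊕0⊕0⊕0⊕1⊕1⊕0⊕0⊕1⊕1⊕1 = 0
Syndrome (s16...s1) = 00000 → position 0 (no error).

0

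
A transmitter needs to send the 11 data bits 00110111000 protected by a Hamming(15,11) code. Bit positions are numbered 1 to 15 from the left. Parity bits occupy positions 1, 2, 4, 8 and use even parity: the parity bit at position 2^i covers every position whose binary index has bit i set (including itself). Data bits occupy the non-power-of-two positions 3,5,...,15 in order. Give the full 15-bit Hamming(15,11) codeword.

Place data bits at non-power-of-two positions: b3=0, b5=0, b6=1, b7=1, b9=0, b10=1, b11=1, b12=1, b13=0, b14=0, b15=0.
p1 = XOR of data positions {3,5,7,9,11,13,15} = 0⊕0⊕1⊕0⊕1⊕0⊕0 = 0
p2 = XOR of data positions {3,6,7,10,11,14,15} = 0⊕1⊕1⊕1⊕1⊕0⊕0 = 0
p4 = XOR of data positions {5,6,7,12,13,14,15} = 0⊕1⊕1⊕1⊕0⊕0⊕0 = 1
p8 = XOR of data positions {9,10,11,12,13,14,15} = 0⊕1⊕1⊕1⊕0⊕0⊕0 = 1
Codeword b1..b15 = 000101110111000

000101110111000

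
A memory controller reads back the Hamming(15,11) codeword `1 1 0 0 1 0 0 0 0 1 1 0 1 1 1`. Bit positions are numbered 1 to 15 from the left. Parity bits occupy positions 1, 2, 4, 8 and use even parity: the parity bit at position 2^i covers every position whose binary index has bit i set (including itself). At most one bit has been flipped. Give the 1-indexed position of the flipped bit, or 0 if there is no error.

s1: b1⊕b3⊕b5⊕b7⊕b9⊕b11⊕b13⊕b15 = 1⊕0⊕1⊕0⊕0⊕1⊕1⊕1 = 1
s2: b2⊕b3⊕b6⊕b7⊕b10⊕b11⊕b14⊕b15 = 1⊕0⊕0⊕0⊕1⊕1⊕1⊕1 = 1
s4: b4⊕b5⊕b6⊕b7⊕b12⊕b13⊕b14⊕b15 = 0⊕1⊕0⊕0⊕0⊕1⊕1⊕1 = 0
s8: b8⊕b9⊕b10⊕b11⊕b12⊕b13⊕b14⊕b15 = 0⊕0⊕1⊕1⊕0⊕1⊕1⊕1 = 1
Syndrome (s8...s1) = 1011 → position 11.

11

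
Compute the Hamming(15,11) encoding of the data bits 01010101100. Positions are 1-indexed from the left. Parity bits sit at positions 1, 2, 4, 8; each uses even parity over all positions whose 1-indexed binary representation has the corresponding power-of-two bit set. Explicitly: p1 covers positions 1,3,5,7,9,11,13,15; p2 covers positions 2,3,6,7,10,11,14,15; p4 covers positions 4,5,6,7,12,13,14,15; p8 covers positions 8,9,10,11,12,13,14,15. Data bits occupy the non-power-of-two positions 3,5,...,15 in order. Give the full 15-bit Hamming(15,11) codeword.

Place data bits at non-power-of-two positions: b3=0, b5=1, b6=0, b7=1, b9=0, b10=1, b11=0, b12=1, b13=1, b14=0, b15=0.
p1 = XOR of data positions {3,5,7,9,11,13,15} = 0⊕1⊕1⊕0⊕0⊕1⊕0 = 1
p2 = XOR of data positions {3,6,7,10,11,14,15} = 0⊕0⊕1⊕1⊕0⊕0⊕0 = 0
p4 = XOR of data positions {5,6,7,12,13,14,15} = 1⊕0⊕1⊕1⊕1⊕0⊕0 = 0
p8 = XOR of data positions {9,10,11,12,13,14,15} = 0⊕1⊕0⊕1⊕1⊕0⊕0 = 1
Codeword b1..b15 = 100010110101100

100010110101100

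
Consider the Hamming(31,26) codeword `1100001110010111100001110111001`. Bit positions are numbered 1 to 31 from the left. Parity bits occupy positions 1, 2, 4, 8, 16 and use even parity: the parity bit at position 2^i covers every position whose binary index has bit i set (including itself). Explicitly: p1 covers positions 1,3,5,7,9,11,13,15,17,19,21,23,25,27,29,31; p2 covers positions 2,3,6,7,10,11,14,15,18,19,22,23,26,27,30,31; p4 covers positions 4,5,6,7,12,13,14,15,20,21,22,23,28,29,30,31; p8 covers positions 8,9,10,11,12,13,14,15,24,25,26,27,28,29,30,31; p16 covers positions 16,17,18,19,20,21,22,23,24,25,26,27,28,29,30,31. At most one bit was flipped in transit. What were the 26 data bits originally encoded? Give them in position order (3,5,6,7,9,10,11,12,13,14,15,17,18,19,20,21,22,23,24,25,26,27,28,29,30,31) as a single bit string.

00011001011110001110111001

s1: b1⊕b3⊕b5⊕b7⊕b9⊕b11⊕b13⊕b15⊕b17⊕b19⊕b21⊕b23⊕b25⊕b27⊕b29⊕b31 = 1⊕0⊕0⊕1⊕1⊕0⊕0⊕1⊕1⊕0⊕0⊕1⊕0⊕1⊕0⊕1 = 0
s2: b2⊕b3⊕b6⊕b7⊕b10⊕b11⊕b14⊕b15⊕b18⊕b19⊕b22⊕b23⊕b26⊕b27⊕b30⊕b31 = 1⊕0⊕0⊕1⊕0⊕0⊕1⊕1⊕0⊕0⊕1⊕1⊕1⊕1⊕0⊕1 = 1
s4: b4⊕b5⊕b6⊕b7⊕b12⊕b13⊕b14⊕b15⊕b20⊕b21⊕b22⊕b23⊕b28⊕b29⊕b30⊕b31 = 0⊕0⊕0⊕1⊕1⊕0⊕1⊕1⊕0⊕0⊕1⊕1⊕1⊕0⊕0⊕1 = 0
s8: b8⊕b9⊕b10⊕b11⊕b12⊕b13⊕b14⊕b15⊕b24⊕b25⊕b26⊕b27⊕b28⊕b29⊕b30⊕b31 = 1⊕1⊕0⊕0⊕1⊕0⊕1⊕1⊕1⊕0⊕1⊕1⊕1⊕0⊕0⊕1 = 0
s16: b16⊕b17⊕b18⊕b19⊕b20⊕b21⊕b22⊕b23⊕b24⊕b25⊕b26⊕b27⊕b28⊕b29⊕b30⊕b31 = 1⊕1⊕0⊕0⊕0⊕0⊕1⊕1⊕1⊕0⊕1⊕1⊕1⊕0⊕0⊕1 = 1
Syndrome (s16...s1) = 10010 → position 18.
Flip bit 18: corrected codeword = 1100001110010111110001110111001
Data bits at positions 3,5,6,7,9,10,11,12,13,14,15,17,18,19,20,21,22,23,24,25,26,27,28,29,30,31: 00011001011110001110111001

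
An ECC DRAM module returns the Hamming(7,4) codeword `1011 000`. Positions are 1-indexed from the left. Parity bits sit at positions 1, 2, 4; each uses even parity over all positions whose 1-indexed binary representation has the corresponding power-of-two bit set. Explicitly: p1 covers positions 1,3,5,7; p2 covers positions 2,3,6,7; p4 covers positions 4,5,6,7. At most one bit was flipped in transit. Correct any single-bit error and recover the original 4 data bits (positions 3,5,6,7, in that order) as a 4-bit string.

1010

s1: b1⊕b3⊕b5⊕b7 = 1⊕1⊕0⊕0 = 0
s2: b2⊕b3⊕b6⊕b7 = 0⊕1⊕0⊕0 = 1
s4: b4⊕b5⊕b6⊕b7 = 1⊕0⊕0⊕0 = 1
Syndrome (s4...s1) = 110 → position 6.
Flip bit 6: corrected codeword = 1011010
Data bits at positions 3,5,6,7: 1010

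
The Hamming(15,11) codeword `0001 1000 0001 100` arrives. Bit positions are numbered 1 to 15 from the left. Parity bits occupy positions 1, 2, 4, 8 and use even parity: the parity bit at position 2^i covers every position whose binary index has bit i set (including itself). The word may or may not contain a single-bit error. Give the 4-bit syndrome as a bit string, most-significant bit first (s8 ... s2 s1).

s1: b1⊕b3⊕b5⊕b7⊕b9⊕b11⊕b13⊕b15 = 0⊕0⊕1⊕0⊕0⊕0⊕1⊕0 = 0
s2: b2⊕b3⊕b6⊕b7⊕b10⊕b11⊕b14⊕b15 = 0⊕0⊕0⊕0⊕0⊕0⊕0⊕0 = 0
s4: b4⊕b5⊕b6⊕b7⊕b12⊕b13⊕b14⊕b15 = 1⊕1⊕0⊕0⊕1⊕1⊕0⊕0 = 0
s8: b8⊕b9⊕b10⊕b11⊕b12⊕b13⊕b14⊕b15 = 0⊕0⊕0⊕0⊕1⊕1⊕0⊕0 = 0
Syndrome (s8...s1) = 0000 → position 0 (no error).

0000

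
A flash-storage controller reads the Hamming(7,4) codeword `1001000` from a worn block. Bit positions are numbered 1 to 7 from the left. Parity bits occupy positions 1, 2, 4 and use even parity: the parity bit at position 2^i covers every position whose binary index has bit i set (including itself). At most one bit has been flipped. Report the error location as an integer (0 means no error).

s1: b1⊕b3⊕b5⊕b7 = 1⊕0⊕0⊕0 = 1
s2: b2⊕b3⊕b6⊕b7 = 0⊕0⊕0⊕0 = 0
s4: b4⊕b5⊕b6⊕b7 = 1⊕0⊕0⊕0 = 1
Syndrome (s4...s1) = 101 → position 5.

5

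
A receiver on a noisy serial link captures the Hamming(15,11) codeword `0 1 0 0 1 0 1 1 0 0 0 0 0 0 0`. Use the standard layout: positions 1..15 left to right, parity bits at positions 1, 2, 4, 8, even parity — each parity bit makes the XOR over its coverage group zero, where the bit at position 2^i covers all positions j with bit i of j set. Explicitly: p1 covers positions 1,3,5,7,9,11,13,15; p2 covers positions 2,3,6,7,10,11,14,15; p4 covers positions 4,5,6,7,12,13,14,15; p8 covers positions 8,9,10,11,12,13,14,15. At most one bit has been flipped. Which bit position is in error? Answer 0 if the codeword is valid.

s1: b1⊕b3⊕b5⊕b7⊕b9⊕b11⊕b13⊕b15 = 0⊕0⊕1⊕1⊕0⊕0⊕0⊕0 = 0
s2: b2⊕b3⊕b6⊕b7⊕b10⊕b11⊕b14⊕b15 = 1⊕0⊕0⊕1⊕0⊕0⊕0⊕0 = 0
s4: b4⊕b5⊕b6⊕b7⊕b12⊕b13⊕b14⊕b15 = 0⊕1⊕0⊕1⊕0⊕0⊕0⊕0 = 0
s8: b8⊕b9⊕b10⊕b11⊕b12⊕b13⊕b14⊕b15 = 1⊕0⊕0⊕0⊕0⊕0⊕0⊕0 = 1
Syndrome (s8...s1) = 1000 → position 8.

8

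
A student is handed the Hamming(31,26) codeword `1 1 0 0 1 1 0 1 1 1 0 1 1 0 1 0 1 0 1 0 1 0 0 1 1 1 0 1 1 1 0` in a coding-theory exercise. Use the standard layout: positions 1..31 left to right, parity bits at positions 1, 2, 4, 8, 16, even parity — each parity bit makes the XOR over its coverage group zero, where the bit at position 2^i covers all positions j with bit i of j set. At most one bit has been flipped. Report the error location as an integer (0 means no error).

s1: b1⊕b3⊕b5⊕b7⊕b9⊕b11⊕b13⊕b15⊕b17⊕b19⊕b21⊕b23⊕b25⊕b27⊕b29⊕b31 = 1⊕0⊕1⊕0⊕1⊕0⊕1⊕1⊕1⊕1⊕1⊕0⊕1⊕0⊕1⊕0 = 0
s2: b2⊕b3⊕b6⊕b7⊕b10⊕b11⊕b14⊕b15⊕b18⊕b19⊕b22⊕b23⊕b26⊕b27⊕b30⊕b31 = 1⊕0⊕1⊕0⊕1⊕0⊕0⊕1⊕0⊕1⊕0⊕0⊕1⊕0⊕1⊕0 = 1
s4: b4⊕b5⊕b6⊕b7⊕b12⊕b13⊕b14⊕b15⊕b20⊕b21⊕b22⊕b23⊕b28⊕b29⊕b30⊕b31 = 0⊕1⊕1⊕0⊕1⊕1⊕0⊕1⊕0⊕1⊕0⊕0⊕1⊕1⊕1⊕0 = 1
s8: b8⊕b9⊕b10⊕b11⊕b12⊕b13⊕b14⊕b15⊕b24⊕b25⊕b26⊕b27⊕b28⊕b29⊕b30⊕b31 = 1⊕1⊕1⊕0⊕1⊕1⊕0⊕1⊕1⊕1⊕1⊕0⊕1⊕1⊕1⊕0 = 0
s16: b16⊕b17⊕b18⊕b19⊕b20⊕b21⊕b22⊕b23⊕b24⊕b25⊕b26⊕b27⊕b28⊕b29⊕b30⊕b31 = 0⊕1⊕0⊕1⊕0⊕1⊕0⊕0⊕1⊕1⊕1⊕0⊕1⊕1⊕1⊕0 = 1
Syndrome (s16...s1) = 10110 → position 22.

22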